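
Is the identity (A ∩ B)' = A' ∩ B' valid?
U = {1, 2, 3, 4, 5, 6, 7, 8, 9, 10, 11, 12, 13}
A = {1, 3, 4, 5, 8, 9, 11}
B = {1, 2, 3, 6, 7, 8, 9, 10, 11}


LHS: A ∩ B = {1, 3, 8, 9, 11}
(A ∩ B)' = U \ (A ∩ B) = {2, 4, 5, 6, 7, 10, 12, 13}
A' = {2, 6, 7, 10, 12, 13}, B' = {4, 5, 12, 13}
Claimed RHS: A' ∩ B' = {12, 13}
Identity is INVALID: LHS = {2, 4, 5, 6, 7, 10, 12, 13} but the RHS claimed here equals {12, 13}. The correct form is (A ∩ B)' = A' ∪ B'.

Identity is invalid: (A ∩ B)' = {2, 4, 5, 6, 7, 10, 12, 13} but A' ∩ B' = {12, 13}. The correct De Morgan law is (A ∩ B)' = A' ∪ B'.


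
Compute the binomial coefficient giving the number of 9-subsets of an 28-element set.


C(n,k) = n! / (k!(n-k)!)
C(28,9) = 28! / (9!19!)
= 6906900

C(28,9) = 6906900


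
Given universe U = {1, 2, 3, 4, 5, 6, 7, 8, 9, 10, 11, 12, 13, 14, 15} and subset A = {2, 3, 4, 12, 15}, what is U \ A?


Aᶜ = U \ A = elements in U but not in A
U = {1, 2, 3, 4, 5, 6, 7, 8, 9, 10, 11, 12, 13, 14, 15}
A = {2, 3, 4, 12, 15}
Aᶜ = {1, 5, 6, 7, 8, 9, 10, 11, 13, 14}

Aᶜ = {1, 5, 6, 7, 8, 9, 10, 11, 13, 14}


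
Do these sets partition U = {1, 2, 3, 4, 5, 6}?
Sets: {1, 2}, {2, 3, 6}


A partition requires: (1) non-empty parts, (2) pairwise disjoint, (3) union = U
Parts: {1, 2}, {2, 3, 6}
Union of parts: {1, 2, 3, 6}
U = {1, 2, 3, 4, 5, 6}
All non-empty? True
Pairwise disjoint? False
Covers U? False

No, not a valid partition


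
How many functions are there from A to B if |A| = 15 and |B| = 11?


Each of |A| = 15 inputs maps to any of |B| = 11 outputs.
# functions = |B|^|A| = 11^15
= 4177248169415651

Number of functions = 4177248169415651


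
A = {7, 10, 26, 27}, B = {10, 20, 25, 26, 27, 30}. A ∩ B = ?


A ∩ B = elements in both A and B
A = {7, 10, 26, 27}
B = {10, 20, 25, 26, 27, 30}
A ∩ B = {10, 26, 27}

A ∩ B = {10, 26, 27}


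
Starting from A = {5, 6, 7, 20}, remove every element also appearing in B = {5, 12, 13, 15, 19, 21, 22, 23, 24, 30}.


A \ B = elements in A but not in B
A = {5, 6, 7, 20}
B = {5, 12, 13, 15, 19, 21, 22, 23, 24, 30}
Remove from A any elements in B
A \ B = {6, 7, 20}

A \ B = {6, 7, 20}


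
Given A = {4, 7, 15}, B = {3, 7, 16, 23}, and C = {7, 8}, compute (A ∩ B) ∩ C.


A ∩ B = {7}
(A ∩ B) ∩ C = {7}

A ∩ B ∩ C = {7}


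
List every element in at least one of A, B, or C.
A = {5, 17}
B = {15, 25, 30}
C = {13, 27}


A ∪ B = {5, 15, 17, 25, 30}
(A ∪ B) ∪ C = {5, 13, 15, 17, 25, 27, 30}

A ∪ B ∪ C = {5, 13, 15, 17, 25, 27, 30}


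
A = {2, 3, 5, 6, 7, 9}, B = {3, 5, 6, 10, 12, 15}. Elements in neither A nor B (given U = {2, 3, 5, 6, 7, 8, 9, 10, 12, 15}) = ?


A = {2, 3, 5, 6, 7, 9}
B = {3, 5, 6, 10, 12, 15}
Region: in neither A nor B (given U = {2, 3, 5, 6, 7, 8, 9, 10, 12, 15})
Elements: {8}

Elements in neither A nor B (given U = {2, 3, 5, 6, 7, 8, 9, 10, 12, 15}): {8}


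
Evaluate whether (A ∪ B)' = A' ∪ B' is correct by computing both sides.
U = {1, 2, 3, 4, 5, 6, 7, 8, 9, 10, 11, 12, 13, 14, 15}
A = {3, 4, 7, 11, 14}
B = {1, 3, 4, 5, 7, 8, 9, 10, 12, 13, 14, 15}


LHS: A ∪ B = {1, 3, 4, 5, 7, 8, 9, 10, 11, 12, 13, 14, 15}
(A ∪ B)' = U \ (A ∪ B) = {2, 6}
A' = {1, 2, 5, 6, 8, 9, 10, 12, 13, 15}, B' = {2, 6, 11}
Claimed RHS: A' ∪ B' = {1, 2, 5, 6, 8, 9, 10, 11, 12, 13, 15}
Identity is INVALID: LHS = {2, 6} but the RHS claimed here equals {1, 2, 5, 6, 8, 9, 10, 11, 12, 13, 15}. The correct form is (A ∪ B)' = A' ∩ B'.

Identity is invalid: (A ∪ B)' = {2, 6} but A' ∪ B' = {1, 2, 5, 6, 8, 9, 10, 11, 12, 13, 15}. The correct De Morgan law is (A ∪ B)' = A' ∩ B'.


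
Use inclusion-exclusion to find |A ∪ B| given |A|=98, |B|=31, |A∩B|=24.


|A ∪ B| = |A| + |B| - |A ∩ B|
= 98 + 31 - 24
= 105

|A ∪ B| = 105


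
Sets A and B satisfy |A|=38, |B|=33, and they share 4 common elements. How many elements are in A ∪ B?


|A ∪ B| = |A| + |B| - |A ∩ B|
= 38 + 33 - 4
= 67

|A ∪ B| = 67


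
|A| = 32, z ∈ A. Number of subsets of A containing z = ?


Subsets of A containing z correspond to subsets of A \ {z}, which has 31 elements.
Count = 2^(n-1) = 2^31
= 2147483648

Number of subsets containing z = 2147483648


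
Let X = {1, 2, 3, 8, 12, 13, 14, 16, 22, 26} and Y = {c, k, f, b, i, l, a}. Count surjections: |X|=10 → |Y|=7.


n = |X| = 10, k = |Y| = 7. Surjections via inclusion-exclusion:
S(n,k) = Σ(-1)^i × C(k,i) × (k-i)^n, i=0 to k
i=0: (-1)^0×C(7,0)×7^10 = 282475249
i=1: (-1)^1×C(7,1)×6^10 = -423263232
i=2: (-1)^2×C(7,2)×5^10 = 205078125
i=3: (-1)^3×C(7,3)×4^10 = -36700160
i=4: (-1)^4×C(7,4)×3^10 = 2066715
i=5: (-1)^5×C(7,5)×2^10 = -21504
i=6: (-1)^6×C(7,6)×1^10 = 7
i=7: (-1)^7×C(7,7)×0^10 = 0
Total = 29635200

Number of surjections = 29635200


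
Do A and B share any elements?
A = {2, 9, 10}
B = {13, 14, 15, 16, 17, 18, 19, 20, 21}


Disjoint means A ∩ B = ∅.
A ∩ B = ∅
A ∩ B = ∅, so A and B are disjoint.

No — A and B share no elements (A ∩ B = ∅), so they are disjoint


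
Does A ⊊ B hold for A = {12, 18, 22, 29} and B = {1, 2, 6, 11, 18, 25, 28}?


A ⊂ B requires: A ⊆ B AND A ≠ B.
A ⊆ B? No
A ⊄ B, so A is not a proper subset.

No, A is not a proper subset of B


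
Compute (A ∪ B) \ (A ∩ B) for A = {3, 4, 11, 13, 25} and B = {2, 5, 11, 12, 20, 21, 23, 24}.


A △ B = (A \ B) ∪ (B \ A) = elements in exactly one of A or B
A \ B = {3, 4, 13, 25}
B \ A = {2, 5, 12, 20, 21, 23, 24}
A △ B = {2, 3, 4, 5, 12, 13, 20, 21, 23, 24, 25}

A △ B = {2, 3, 4, 5, 12, 13, 20, 21, 23, 24, 25}


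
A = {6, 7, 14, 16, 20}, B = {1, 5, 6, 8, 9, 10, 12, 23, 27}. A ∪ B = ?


A ∪ B = all elements in A or B (or both)
A = {6, 7, 14, 16, 20}
B = {1, 5, 6, 8, 9, 10, 12, 23, 27}
A ∪ B = {1, 5, 6, 7, 8, 9, 10, 12, 14, 16, 20, 23, 27}

A ∪ B = {1, 5, 6, 7, 8, 9, 10, 12, 14, 16, 20, 23, 27}


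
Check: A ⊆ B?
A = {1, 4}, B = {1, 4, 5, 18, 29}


A ⊆ B means every element of A is in B.
All elements of A are in B.
So A ⊆ B.

Yes, A ⊆ B


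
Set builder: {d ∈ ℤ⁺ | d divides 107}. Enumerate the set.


Checking each candidate:
Condition: positive divisors of 107
Result = {1, 107}

{1, 107}


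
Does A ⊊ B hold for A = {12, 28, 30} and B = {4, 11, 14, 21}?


A ⊂ B requires: A ⊆ B AND A ≠ B.
A ⊆ B? No
A ⊄ B, so A is not a proper subset.

No, A is not a proper subset of B


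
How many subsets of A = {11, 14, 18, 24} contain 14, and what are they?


A subset of A contains 14 iff the remaining 3 elements form any subset of A \ {14}.
Count: 2^(n-1) = 2^3 = 8
Subsets containing 14: {14}, {11, 14}, {14, 18}, {14, 24}, {11, 14, 18}, {11, 14, 24}, {14, 18, 24}, {11, 14, 18, 24}

Subsets containing 14 (8 total): {14}, {11, 14}, {14, 18}, {14, 24}, {11, 14, 18}, {11, 14, 24}, {14, 18, 24}, {11, 14, 18, 24}


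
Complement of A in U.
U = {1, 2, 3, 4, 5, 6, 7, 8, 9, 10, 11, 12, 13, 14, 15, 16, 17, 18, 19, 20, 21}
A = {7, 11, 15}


Aᶜ = U \ A = elements in U but not in A
U = {1, 2, 3, 4, 5, 6, 7, 8, 9, 10, 11, 12, 13, 14, 15, 16, 17, 18, 19, 20, 21}
A = {7, 11, 15}
Aᶜ = {1, 2, 3, 4, 5, 6, 8, 9, 10, 12, 13, 14, 16, 17, 18, 19, 20, 21}

Aᶜ = {1, 2, 3, 4, 5, 6, 8, 9, 10, 12, 13, 14, 16, 17, 18, 19, 20, 21}


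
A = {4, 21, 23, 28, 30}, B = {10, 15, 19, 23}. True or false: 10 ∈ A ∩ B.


A = {4, 21, 23, 28, 30}, B = {10, 15, 19, 23}
A ∩ B = elements in both A and B
A ∩ B = {23}
Checking if 10 ∈ A ∩ B
10 is not in A ∩ B → False

10 ∉ A ∩ B


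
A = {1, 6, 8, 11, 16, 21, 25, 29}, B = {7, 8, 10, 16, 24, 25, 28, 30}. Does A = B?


Two sets are equal iff they have exactly the same elements.
A = {1, 6, 8, 11, 16, 21, 25, 29}
B = {7, 8, 10, 16, 24, 25, 28, 30}
Differences: {1, 6, 7, 10, 11, 21, 24, 28, 29, 30}
A ≠ B

No, A ≠ B


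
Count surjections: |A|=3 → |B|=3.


n = |A| = 3, k = |B| = 3. Surjections via inclusion-exclusion:
S(n,k) = Σ(-1)^i × C(k,i) × (k-i)^n, i=0 to k
i=0: (-1)^0×C(3,0)×3^3 = 27
i=1: (-1)^1×C(3,1)×2^3 = -24
i=2: (-1)^2×C(3,2)×1^3 = 3
i=3: (-1)^3×C(3,3)×0^3 = 0
Total = 6

Number of surjections = 6


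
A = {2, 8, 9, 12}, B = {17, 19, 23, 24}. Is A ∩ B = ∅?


Disjoint means A ∩ B = ∅.
A ∩ B = ∅
A ∩ B = ∅, so A and B are disjoint.

Yes, A and B are disjoint


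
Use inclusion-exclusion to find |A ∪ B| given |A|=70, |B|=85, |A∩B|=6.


|A ∪ B| = |A| + |B| - |A ∩ B|
= 70 + 85 - 6
= 149

|A ∪ B| = 149


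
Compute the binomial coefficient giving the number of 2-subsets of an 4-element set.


C(n,k) = n! / (k!(n-k)!)
C(4,2) = 4! / (2!2!)
= 6

C(4,2) = 6


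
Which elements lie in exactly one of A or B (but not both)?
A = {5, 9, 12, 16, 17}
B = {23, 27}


A △ B = (A \ B) ∪ (B \ A) = elements in exactly one of A or B
A \ B = {5, 9, 12, 16, 17}
B \ A = {23, 27}
A △ B = {5, 9, 12, 16, 17, 23, 27}

A △ B = {5, 9, 12, 16, 17, 23, 27}


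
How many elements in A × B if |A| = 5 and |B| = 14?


|A × B| = |A| × |B|
= 5 × 14
= 70

|A × B| = 70


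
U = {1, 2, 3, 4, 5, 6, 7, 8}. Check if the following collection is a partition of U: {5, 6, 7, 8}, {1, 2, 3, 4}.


A partition requires: (1) non-empty parts, (2) pairwise disjoint, (3) union = U
Parts: {5, 6, 7, 8}, {1, 2, 3, 4}
Union of parts: {1, 2, 3, 4, 5, 6, 7, 8}
U = {1, 2, 3, 4, 5, 6, 7, 8}
All non-empty? True
Pairwise disjoint? True
Covers U? True

Yes, valid partition


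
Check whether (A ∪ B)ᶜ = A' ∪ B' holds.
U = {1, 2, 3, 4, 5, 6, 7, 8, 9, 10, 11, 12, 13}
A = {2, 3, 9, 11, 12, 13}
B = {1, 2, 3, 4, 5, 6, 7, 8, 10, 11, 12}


LHS: A ∪ B = {1, 2, 3, 4, 5, 6, 7, 8, 9, 10, 11, 12, 13}
(A ∪ B)' = U \ (A ∪ B) = ∅
A' = {1, 4, 5, 6, 7, 8, 10}, B' = {9, 13}
Claimed RHS: A' ∪ B' = {1, 4, 5, 6, 7, 8, 9, 10, 13}
Identity is INVALID: LHS = ∅ but the RHS claimed here equals {1, 4, 5, 6, 7, 8, 9, 10, 13}. The correct form is (A ∪ B)' = A' ∩ B'.

Identity is invalid: (A ∪ B)' = ∅ but A' ∪ B' = {1, 4, 5, 6, 7, 8, 9, 10, 13}. The correct De Morgan law is (A ∪ B)' = A' ∩ B'.


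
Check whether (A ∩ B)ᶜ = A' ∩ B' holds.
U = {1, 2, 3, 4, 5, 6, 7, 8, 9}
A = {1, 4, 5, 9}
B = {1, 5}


LHS: A ∩ B = {1, 5}
(A ∩ B)' = U \ (A ∩ B) = {2, 3, 4, 6, 7, 8, 9}
A' = {2, 3, 6, 7, 8}, B' = {2, 3, 4, 6, 7, 8, 9}
Claimed RHS: A' ∩ B' = {2, 3, 6, 7, 8}
Identity is INVALID: LHS = {2, 3, 4, 6, 7, 8, 9} but the RHS claimed here equals {2, 3, 6, 7, 8}. The correct form is (A ∩ B)' = A' ∪ B'.

Identity is invalid: (A ∩ B)' = {2, 3, 4, 6, 7, 8, 9} but A' ∩ B' = {2, 3, 6, 7, 8}. The correct De Morgan law is (A ∩ B)' = A' ∪ B'.


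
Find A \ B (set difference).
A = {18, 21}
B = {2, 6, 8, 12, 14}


A \ B = elements in A but not in B
A = {18, 21}
B = {2, 6, 8, 12, 14}
Remove from A any elements in B
A \ B = {18, 21}

A \ B = {18, 21}


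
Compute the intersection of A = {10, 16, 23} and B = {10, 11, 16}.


A ∩ B = elements in both A and B
A = {10, 16, 23}
B = {10, 11, 16}
A ∩ B = {10, 16}

A ∩ B = {10, 16}


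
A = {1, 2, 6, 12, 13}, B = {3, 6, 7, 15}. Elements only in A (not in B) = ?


A = {1, 2, 6, 12, 13}
B = {3, 6, 7, 15}
Region: only in A (not in B)
Elements: {1, 2, 12, 13}

Elements only in A (not in B): {1, 2, 12, 13}


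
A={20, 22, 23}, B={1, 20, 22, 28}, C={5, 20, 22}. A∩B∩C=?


A ∩ B = {20, 22}
(A ∩ B) ∩ C = {20, 22}

A ∩ B ∩ C = {20, 22}


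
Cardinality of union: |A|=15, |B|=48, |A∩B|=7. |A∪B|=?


|A ∪ B| = |A| + |B| - |A ∩ B|
= 15 + 48 - 7
= 56

|A ∪ B| = 56


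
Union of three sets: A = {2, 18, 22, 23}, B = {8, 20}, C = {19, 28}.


A ∪ B = {2, 8, 18, 20, 22, 23}
(A ∪ B) ∪ C = {2, 8, 18, 19, 20, 22, 23, 28}

A ∪ B ∪ C = {2, 8, 18, 19, 20, 22, 23, 28}


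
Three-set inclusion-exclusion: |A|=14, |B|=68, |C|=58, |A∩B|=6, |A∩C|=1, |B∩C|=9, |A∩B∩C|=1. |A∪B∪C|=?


|A∪B∪C| = |A|+|B|+|C| - |A∩B|-|A∩C|-|B∩C| + |A∩B∩C|
= 14+68+58 - 6-1-9 + 1
= 140 - 16 + 1
= 125

|A ∪ B ∪ C| = 125


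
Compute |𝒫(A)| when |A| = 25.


Number of subsets = 2^n
= 2^25
= 33554432

|P(A)| = 33554432


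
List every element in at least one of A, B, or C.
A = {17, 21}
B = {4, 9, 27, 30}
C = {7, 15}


A ∪ B = {4, 9, 17, 21, 27, 30}
(A ∪ B) ∪ C = {4, 7, 9, 15, 17, 21, 27, 30}

A ∪ B ∪ C = {4, 7, 9, 15, 17, 21, 27, 30}


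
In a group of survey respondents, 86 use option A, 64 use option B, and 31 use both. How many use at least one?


|A ∪ B| = |A| + |B| - |A ∩ B|
= 86 + 64 - 31
= 119

|A ∪ B| = 119


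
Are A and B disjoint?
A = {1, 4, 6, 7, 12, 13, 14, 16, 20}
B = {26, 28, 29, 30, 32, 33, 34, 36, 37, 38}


Disjoint means A ∩ B = ∅.
A ∩ B = ∅
A ∩ B = ∅, so A and B are disjoint.

Yes, A and B are disjoint


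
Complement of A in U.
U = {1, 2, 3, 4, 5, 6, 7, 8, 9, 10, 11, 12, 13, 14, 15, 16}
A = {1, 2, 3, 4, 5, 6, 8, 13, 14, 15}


Aᶜ = U \ A = elements in U but not in A
U = {1, 2, 3, 4, 5, 6, 7, 8, 9, 10, 11, 12, 13, 14, 15, 16}
A = {1, 2, 3, 4, 5, 6, 8, 13, 14, 15}
Aᶜ = {7, 9, 10, 11, 12, 16}

Aᶜ = {7, 9, 10, 11, 12, 16}


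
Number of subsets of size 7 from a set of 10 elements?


C(n,k) = n! / (k!(n-k)!)
C(10,7) = 10! / (7!3!)
= 120

C(10,7) = 120


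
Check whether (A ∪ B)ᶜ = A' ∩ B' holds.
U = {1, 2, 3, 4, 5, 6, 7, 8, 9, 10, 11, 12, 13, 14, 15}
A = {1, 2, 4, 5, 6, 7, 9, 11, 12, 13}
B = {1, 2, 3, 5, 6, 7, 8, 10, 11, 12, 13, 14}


LHS: A ∪ B = {1, 2, 3, 4, 5, 6, 7, 8, 9, 10, 11, 12, 13, 14}
(A ∪ B)' = U \ (A ∪ B) = {15}
A' = {3, 8, 10, 14, 15}, B' = {4, 9, 15}
Claimed RHS: A' ∩ B' = {15}
Identity is VALID: LHS = RHS = {15} ✓

Identity is valid. (A ∪ B)' = A' ∩ B' = {15}


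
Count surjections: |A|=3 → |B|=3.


n = |A| = 3, k = |B| = 3. Surjections via inclusion-exclusion:
S(n,k) = Σ(-1)^i × C(k,i) × (k-i)^n, i=0 to k
i=0: (-1)^0×C(3,0)×3^3 = 27
i=1: (-1)^1×C(3,1)×2^3 = -24
i=2: (-1)^2×C(3,2)×1^3 = 3
i=3: (-1)^3×C(3,3)×0^3 = 0
Total = 6

Number of surjections = 6


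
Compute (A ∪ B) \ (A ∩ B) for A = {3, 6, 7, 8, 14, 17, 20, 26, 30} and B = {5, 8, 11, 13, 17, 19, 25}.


A △ B = (A \ B) ∪ (B \ A) = elements in exactly one of A or B
A \ B = {3, 6, 7, 14, 20, 26, 30}
B \ A = {5, 11, 13, 19, 25}
A △ B = {3, 5, 6, 7, 11, 13, 14, 19, 20, 25, 26, 30}

A △ B = {3, 5, 6, 7, 11, 13, 14, 19, 20, 25, 26, 30}


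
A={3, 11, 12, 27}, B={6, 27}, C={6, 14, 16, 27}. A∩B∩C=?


A ∩ B = {27}
(A ∩ B) ∩ C = {27}

A ∩ B ∩ C = {27}


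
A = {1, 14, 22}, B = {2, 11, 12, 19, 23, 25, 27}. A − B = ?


A \ B = elements in A but not in B
A = {1, 14, 22}
B = {2, 11, 12, 19, 23, 25, 27}
Remove from A any elements in B
A \ B = {1, 14, 22}

A \ B = {1, 14, 22}


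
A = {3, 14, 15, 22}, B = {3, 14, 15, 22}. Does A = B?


Two sets are equal iff they have exactly the same elements.
A = {3, 14, 15, 22}
B = {3, 14, 15, 22}
Same elements → A = B

Yes, A = B


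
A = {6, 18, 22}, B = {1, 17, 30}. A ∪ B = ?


A ∪ B = all elements in A or B (or both)
A = {6, 18, 22}
B = {1, 17, 30}
A ∪ B = {1, 6, 17, 18, 22, 30}

A ∪ B = {1, 6, 17, 18, 22, 30}


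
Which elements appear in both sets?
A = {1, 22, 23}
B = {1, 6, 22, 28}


A ∩ B = elements in both A and B
A = {1, 22, 23}
B = {1, 6, 22, 28}
A ∩ B = {1, 22}

A ∩ B = {1, 22}


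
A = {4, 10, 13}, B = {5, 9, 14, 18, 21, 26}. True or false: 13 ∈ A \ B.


A = {4, 10, 13}, B = {5, 9, 14, 18, 21, 26}
A \ B = elements in A but not in B
A \ B = {4, 10, 13}
Checking if 13 ∈ A \ B
13 is in A \ B → True

13 ∈ A \ B


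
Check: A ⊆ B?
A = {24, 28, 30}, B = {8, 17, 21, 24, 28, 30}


A ⊆ B means every element of A is in B.
All elements of A are in B.
So A ⊆ B.

Yes, A ⊆ B


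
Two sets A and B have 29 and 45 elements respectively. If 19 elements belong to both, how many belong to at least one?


|A ∪ B| = |A| + |B| - |A ∩ B|
= 29 + 45 - 19
= 55

|A ∪ B| = 55


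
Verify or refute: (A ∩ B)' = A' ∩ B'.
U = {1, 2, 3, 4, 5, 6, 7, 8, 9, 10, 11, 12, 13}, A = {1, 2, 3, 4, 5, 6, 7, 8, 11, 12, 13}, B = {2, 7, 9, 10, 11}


LHS: A ∩ B = {2, 7, 11}
(A ∩ B)' = U \ (A ∩ B) = {1, 3, 4, 5, 6, 8, 9, 10, 12, 13}
A' = {9, 10}, B' = {1, 3, 4, 5, 6, 8, 12, 13}
Claimed RHS: A' ∩ B' = ∅
Identity is INVALID: LHS = {1, 3, 4, 5, 6, 8, 9, 10, 12, 13} but the RHS claimed here equals ∅. The correct form is (A ∩ B)' = A' ∪ B'.

Identity is invalid: (A ∩ B)' = {1, 3, 4, 5, 6, 8, 9, 10, 12, 13} but A' ∩ B' = ∅. The correct De Morgan law is (A ∩ B)' = A' ∪ B'.


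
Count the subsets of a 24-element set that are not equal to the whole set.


Total subsets = 2^n = 2^24 = 16777216
Proper subsets exclude the set itself: 2^n - 1
= 16777216 - 1
= 16777215

Number of proper subsets = 16777215


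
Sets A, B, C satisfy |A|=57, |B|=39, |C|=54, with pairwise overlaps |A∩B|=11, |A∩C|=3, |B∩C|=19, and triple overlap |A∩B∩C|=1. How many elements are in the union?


|A∪B∪C| = |A|+|B|+|C| - |A∩B|-|A∩C|-|B∩C| + |A∩B∩C|
= 57+39+54 - 11-3-19 + 1
= 150 - 33 + 1
= 118

|A ∪ B ∪ C| = 118


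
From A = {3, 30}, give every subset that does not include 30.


A subset of A that omits 30 is a subset of A \ {30}, so there are 2^(n-1) = 2^1 = 2 of them.
Subsets excluding 30: ∅, {3}

Subsets excluding 30 (2 total): ∅, {3}


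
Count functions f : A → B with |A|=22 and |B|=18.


Each of |A| = 22 inputs maps to any of |B| = 18 outputs.
# functions = |B|^|A| = 18^22
= 4130428534112329328517709824

Number of functions = 4130428534112329328517709824


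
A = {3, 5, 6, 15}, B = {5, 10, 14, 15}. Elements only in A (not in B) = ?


A = {3, 5, 6, 15}
B = {5, 10, 14, 15}
Region: only in A (not in B)
Elements: {3, 6}

Elements only in A (not in B): {3, 6}


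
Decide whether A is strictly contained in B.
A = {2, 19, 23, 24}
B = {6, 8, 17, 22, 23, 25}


A ⊂ B requires: A ⊆ B AND A ≠ B.
A ⊆ B? No
A ⊄ B, so A is not a proper subset.

No, A is not a proper subset of B


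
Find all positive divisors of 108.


Checking each candidate:
Condition: positive divisors of 108
Result = {1, 2, 3, 4, 6, 9, 12, 18, 27, 36, 54, 108}

{1, 2, 3, 4, 6, 9, 12, 18, 27, 36, 54, 108}


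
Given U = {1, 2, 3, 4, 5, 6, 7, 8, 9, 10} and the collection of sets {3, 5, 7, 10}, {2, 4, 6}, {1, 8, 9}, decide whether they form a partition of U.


A partition requires: (1) non-empty parts, (2) pairwise disjoint, (3) union = U
Parts: {3, 5, 7, 10}, {2, 4, 6}, {1, 8, 9}
Union of parts: {1, 2, 3, 4, 5, 6, 7, 8, 9, 10}
U = {1, 2, 3, 4, 5, 6, 7, 8, 9, 10}
All non-empty? True
Pairwise disjoint? True
Covers U? True

Yes, valid partition


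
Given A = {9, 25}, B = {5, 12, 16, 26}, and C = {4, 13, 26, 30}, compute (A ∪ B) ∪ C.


A ∪ B = {5, 9, 12, 16, 25, 26}
(A ∪ B) ∪ C = {4, 5, 9, 12, 13, 16, 25, 26, 30}

A ∪ B ∪ C = {4, 5, 9, 12, 13, 16, 25, 26, 30}


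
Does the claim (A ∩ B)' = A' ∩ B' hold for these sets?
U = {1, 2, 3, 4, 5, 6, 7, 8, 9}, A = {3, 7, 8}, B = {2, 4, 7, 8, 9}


LHS: A ∩ B = {7, 8}
(A ∩ B)' = U \ (A ∩ B) = {1, 2, 3, 4, 5, 6, 9}
A' = {1, 2, 4, 5, 6, 9}, B' = {1, 3, 5, 6}
Claimed RHS: A' ∩ B' = {1, 5, 6}
Identity is INVALID: LHS = {1, 2, 3, 4, 5, 6, 9} but the RHS claimed here equals {1, 5, 6}. The correct form is (A ∩ B)' = A' ∪ B'.

Identity is invalid: (A ∩ B)' = {1, 2, 3, 4, 5, 6, 9} but A' ∩ B' = {1, 5, 6}. The correct De Morgan law is (A ∩ B)' = A' ∪ B'.


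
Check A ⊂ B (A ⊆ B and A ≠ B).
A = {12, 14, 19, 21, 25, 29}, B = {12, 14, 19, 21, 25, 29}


A ⊂ B requires: A ⊆ B AND A ≠ B.
A ⊆ B? Yes
A = B? Yes
A = B, so A is not a PROPER subset.

No, A is not a proper subset of B


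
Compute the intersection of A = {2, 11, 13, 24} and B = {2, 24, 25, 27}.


A ∩ B = elements in both A and B
A = {2, 11, 13, 24}
B = {2, 24, 25, 27}
A ∩ B = {2, 24}

A ∩ B = {2, 24}


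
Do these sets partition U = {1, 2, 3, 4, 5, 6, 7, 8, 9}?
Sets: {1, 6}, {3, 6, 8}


A partition requires: (1) non-empty parts, (2) pairwise disjoint, (3) union = U
Parts: {1, 6}, {3, 6, 8}
Union of parts: {1, 3, 6, 8}
U = {1, 2, 3, 4, 5, 6, 7, 8, 9}
All non-empty? True
Pairwise disjoint? False
Covers U? False

No, not a valid partition


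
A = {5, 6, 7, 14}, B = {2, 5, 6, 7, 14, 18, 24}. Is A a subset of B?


A ⊆ B means every element of A is in B.
All elements of A are in B.
So A ⊆ B.

Yes, A ⊆ B


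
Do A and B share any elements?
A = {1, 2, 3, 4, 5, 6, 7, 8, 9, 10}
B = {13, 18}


Disjoint means A ∩ B = ∅.
A ∩ B = ∅
A ∩ B = ∅, so A and B are disjoint.

No — A and B share no elements (A ∩ B = ∅), so they are disjoint


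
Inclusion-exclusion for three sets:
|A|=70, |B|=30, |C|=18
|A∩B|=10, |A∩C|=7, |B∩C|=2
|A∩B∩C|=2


|A∪B∪C| = |A|+|B|+|C| - |A∩B|-|A∩C|-|B∩C| + |A∩B∩C|
= 70+30+18 - 10-7-2 + 2
= 118 - 19 + 2
= 101

|A ∪ B ∪ C| = 101


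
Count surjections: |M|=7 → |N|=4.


n = |M| = 7, k = |N| = 4. Surjections via inclusion-exclusion:
S(n,k) = Σ(-1)^i × C(k,i) × (k-i)^n, i=0 to k
i=0: (-1)^0×C(4,0)×4^7 = 16384
i=1: (-1)^1×C(4,1)×3^7 = -8748
i=2: (-1)^2×C(4,2)×2^7 = 768
i=3: (-1)^3×C(4,3)×1^7 = -4
i=4: (-1)^4×C(4,4)×0^7 = 0
Total = 8400

Number of surjections = 8400


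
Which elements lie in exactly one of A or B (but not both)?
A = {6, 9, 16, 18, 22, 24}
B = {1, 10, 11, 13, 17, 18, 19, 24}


A △ B = (A \ B) ∪ (B \ A) = elements in exactly one of A or B
A \ B = {6, 9, 16, 22}
B \ A = {1, 10, 11, 13, 17, 19}
A △ B = {1, 6, 9, 10, 11, 13, 16, 17, 19, 22}

A △ B = {1, 6, 9, 10, 11, 13, 16, 17, 19, 22}


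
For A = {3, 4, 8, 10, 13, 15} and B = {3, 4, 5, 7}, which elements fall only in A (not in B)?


A = {3, 4, 8, 10, 13, 15}
B = {3, 4, 5, 7}
Region: only in A (not in B)
Elements: {8, 10, 13, 15}

Elements only in A (not in B): {8, 10, 13, 15}


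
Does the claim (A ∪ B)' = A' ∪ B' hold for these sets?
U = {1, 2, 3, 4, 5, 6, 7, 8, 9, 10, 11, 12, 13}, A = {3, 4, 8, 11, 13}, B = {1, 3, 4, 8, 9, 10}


LHS: A ∪ B = {1, 3, 4, 8, 9, 10, 11, 13}
(A ∪ B)' = U \ (A ∪ B) = {2, 5, 6, 7, 12}
A' = {1, 2, 5, 6, 7, 9, 10, 12}, B' = {2, 5, 6, 7, 11, 12, 13}
Claimed RHS: A' ∪ B' = {1, 2, 5, 6, 7, 9, 10, 11, 12, 13}
Identity is INVALID: LHS = {2, 5, 6, 7, 12} but the RHS claimed here equals {1, 2, 5, 6, 7, 9, 10, 11, 12, 13}. The correct form is (A ∪ B)' = A' ∩ B'.

Identity is invalid: (A ∪ B)' = {2, 5, 6, 7, 12} but A' ∪ B' = {1, 2, 5, 6, 7, 9, 10, 11, 12, 13}. The correct De Morgan law is (A ∪ B)' = A' ∩ B'.


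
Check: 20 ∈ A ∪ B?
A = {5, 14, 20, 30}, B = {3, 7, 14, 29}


A = {5, 14, 20, 30}, B = {3, 7, 14, 29}
A ∪ B = all elements in A or B
A ∪ B = {3, 5, 7, 14, 20, 29, 30}
Checking if 20 ∈ A ∪ B
20 is in A ∪ B → True

20 ∈ A ∪ B


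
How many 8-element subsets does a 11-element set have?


C(n,k) = n! / (k!(n-k)!)
C(11,8) = 11! / (8!3!)
= 165

C(11,8) = 165


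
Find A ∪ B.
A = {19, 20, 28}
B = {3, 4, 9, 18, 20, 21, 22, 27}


A ∪ B = all elements in A or B (or both)
A = {19, 20, 28}
B = {3, 4, 9, 18, 20, 21, 22, 27}
A ∪ B = {3, 4, 9, 18, 19, 20, 21, 22, 27, 28}

A ∪ B = {3, 4, 9, 18, 19, 20, 21, 22, 27, 28}


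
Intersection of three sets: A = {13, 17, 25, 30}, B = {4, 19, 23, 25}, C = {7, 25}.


A ∩ B = {25}
(A ∩ B) ∩ C = {25}

A ∩ B ∩ C = {25}


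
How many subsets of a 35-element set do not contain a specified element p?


Subsets of A avoiding p are subsets of A \ {p}, which has 34 elements.
Count = 2^(n-1) = 2^34
= 17179869184

Number of subsets avoiding p = 17179869184


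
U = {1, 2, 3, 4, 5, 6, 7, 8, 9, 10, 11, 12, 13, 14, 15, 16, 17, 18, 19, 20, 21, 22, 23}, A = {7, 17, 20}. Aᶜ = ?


Aᶜ = U \ A = elements in U but not in A
U = {1, 2, 3, 4, 5, 6, 7, 8, 9, 10, 11, 12, 13, 14, 15, 16, 17, 18, 19, 20, 21, 22, 23}
A = {7, 17, 20}
Aᶜ = {1, 2, 3, 4, 5, 6, 8, 9, 10, 11, 12, 13, 14, 15, 16, 18, 19, 21, 22, 23}

Aᶜ = {1, 2, 3, 4, 5, 6, 8, 9, 10, 11, 12, 13, 14, 15, 16, 18, 19, 21, 22, 23}


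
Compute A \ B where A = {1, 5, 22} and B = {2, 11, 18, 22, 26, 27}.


A \ B = elements in A but not in B
A = {1, 5, 22}
B = {2, 11, 18, 22, 26, 27}
Remove from A any elements in B
A \ B = {1, 5}

A \ B = {1, 5}


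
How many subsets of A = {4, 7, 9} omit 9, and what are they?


A subset of A that omits 9 is a subset of A \ {9}, so there are 2^(n-1) = 2^2 = 4 of them.
Subsets excluding 9: ∅, {4}, {7}, {4, 7}

Subsets excluding 9 (4 total): ∅, {4}, {7}, {4, 7}


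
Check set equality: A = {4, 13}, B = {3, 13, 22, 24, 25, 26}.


Two sets are equal iff they have exactly the same elements.
A = {4, 13}
B = {3, 13, 22, 24, 25, 26}
Differences: {3, 4, 22, 24, 25, 26}
A ≠ B

No, A ≠ B


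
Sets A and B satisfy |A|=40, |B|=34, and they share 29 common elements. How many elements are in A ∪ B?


|A ∪ B| = |A| + |B| - |A ∩ B|
= 40 + 34 - 29
= 45

|A ∪ B| = 45


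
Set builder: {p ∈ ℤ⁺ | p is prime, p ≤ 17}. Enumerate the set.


Checking each candidate:
Condition: primes ≤ 17
Result = {2, 3, 5, 7, 11, 13, 17}

{2, 3, 5, 7, 11, 13, 17}


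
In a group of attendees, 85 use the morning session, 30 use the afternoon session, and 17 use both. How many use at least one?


|A ∪ B| = |A| + |B| - |A ∩ B|
= 85 + 30 - 17
= 98

|A ∪ B| = 98


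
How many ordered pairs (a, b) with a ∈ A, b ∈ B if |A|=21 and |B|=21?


|A × B| = |A| × |B|
= 21 × 21
= 441

|A × B| = 441


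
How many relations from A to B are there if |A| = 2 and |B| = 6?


A relation from A to B is any subset of A × B.
|A × B| = 2 × 6 = 12
# relations = 2^|A × B| = 2^12 = 4096

Number of relations = 4096


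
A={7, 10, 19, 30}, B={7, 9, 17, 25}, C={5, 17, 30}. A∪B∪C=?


A ∪ B = {7, 9, 10, 17, 19, 25, 30}
(A ∪ B) ∪ C = {5, 7, 9, 10, 17, 19, 25, 30}

A ∪ B ∪ C = {5, 7, 9, 10, 17, 19, 25, 30}


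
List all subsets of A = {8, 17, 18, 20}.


|A| = 4, so |P(A)| = 2^4 = 16
Enumerate subsets by cardinality (0 to 4):
∅, {8}, {17}, {18}, {20}, {8, 17}, {8, 18}, {8, 20}, {17, 18}, {17, 20}, {18, 20}, {8, 17, 18}, {8, 17, 20}, {8, 18, 20}, {17, 18, 20}, {8, 17, 18, 20}

P(A) has 16 subsets: ∅, {8}, {17}, {18}, {20}, {8, 17}, {8, 18}, {8, 20}, {17, 18}, {17, 20}, {18, 20}, {8, 17, 18}, {8, 17, 20}, {8, 18, 20}, {17, 18, 20}, {8, 17, 18, 20}


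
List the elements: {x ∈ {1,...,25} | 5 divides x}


Checking each candidate:
Condition: multiples of 5 in {1,...,25}
Result = {5, 10, 15, 20, 25}

{5, 10, 15, 20, 25}


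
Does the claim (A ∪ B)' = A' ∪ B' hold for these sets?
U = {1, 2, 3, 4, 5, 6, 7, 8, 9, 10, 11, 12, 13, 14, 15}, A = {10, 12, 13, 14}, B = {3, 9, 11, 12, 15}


LHS: A ∪ B = {3, 9, 10, 11, 12, 13, 14, 15}
(A ∪ B)' = U \ (A ∪ B) = {1, 2, 4, 5, 6, 7, 8}
A' = {1, 2, 3, 4, 5, 6, 7, 8, 9, 11, 15}, B' = {1, 2, 4, 5, 6, 7, 8, 10, 13, 14}
Claimed RHS: A' ∪ B' = {1, 2, 3, 4, 5, 6, 7, 8, 9, 10, 11, 13, 14, 15}
Identity is INVALID: LHS = {1, 2, 4, 5, 6, 7, 8} but the RHS claimed here equals {1, 2, 3, 4, 5, 6, 7, 8, 9, 10, 11, 13, 14, 15}. The correct form is (A ∪ B)' = A' ∩ B'.

Identity is invalid: (A ∪ B)' = {1, 2, 4, 5, 6, 7, 8} but A' ∪ B' = {1, 2, 3, 4, 5, 6, 7, 8, 9, 10, 11, 13, 14, 15}. The correct De Morgan law is (A ∪ B)' = A' ∩ B'.


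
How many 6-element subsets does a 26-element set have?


C(n,k) = n! / (k!(n-k)!)
C(26,6) = 26! / (6!20!)
= 230230

C(26,6) = 230230


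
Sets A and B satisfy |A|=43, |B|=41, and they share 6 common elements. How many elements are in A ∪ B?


|A ∪ B| = |A| + |B| - |A ∩ B|
= 43 + 41 - 6
= 78

|A ∪ B| = 78


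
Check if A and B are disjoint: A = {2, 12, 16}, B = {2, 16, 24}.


Disjoint means A ∩ B = ∅.
A ∩ B = {2, 16}
A ∩ B ≠ ∅, so A and B are NOT disjoint.

No, A and B are not disjoint (A ∩ B = {2, 16})


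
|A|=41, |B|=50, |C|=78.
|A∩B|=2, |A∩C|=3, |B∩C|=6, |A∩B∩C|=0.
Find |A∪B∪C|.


|A∪B∪C| = |A|+|B|+|C| - |A∩B|-|A∩C|-|B∩C| + |A∩B∩C|
= 41+50+78 - 2-3-6 + 0
= 169 - 11 + 0
= 158

|A ∪ B ∪ C| = 158


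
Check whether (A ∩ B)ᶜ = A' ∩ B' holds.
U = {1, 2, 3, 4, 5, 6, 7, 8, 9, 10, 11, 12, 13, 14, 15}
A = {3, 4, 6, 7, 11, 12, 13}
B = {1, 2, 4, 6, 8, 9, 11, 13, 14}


LHS: A ∩ B = {4, 6, 11, 13}
(A ∩ B)' = U \ (A ∩ B) = {1, 2, 3, 5, 7, 8, 9, 10, 12, 14, 15}
A' = {1, 2, 5, 8, 9, 10, 14, 15}, B' = {3, 5, 7, 10, 12, 15}
Claimed RHS: A' ∩ B' = {5, 10, 15}
Identity is INVALID: LHS = {1, 2, 3, 5, 7, 8, 9, 10, 12, 14, 15} but the RHS claimed here equals {5, 10, 15}. The correct form is (A ∩ B)' = A' ∪ B'.

Identity is invalid: (A ∩ B)' = {1, 2, 3, 5, 7, 8, 9, 10, 12, 14, 15} but A' ∩ B' = {5, 10, 15}. The correct De Morgan law is (A ∩ B)' = A' ∪ B'.


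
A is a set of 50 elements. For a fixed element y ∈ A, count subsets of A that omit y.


Subsets of A avoiding y are subsets of A \ {y}, which has 49 elements.
Count = 2^(n-1) = 2^49
= 562949953421312

Number of subsets avoiding y = 562949953421312


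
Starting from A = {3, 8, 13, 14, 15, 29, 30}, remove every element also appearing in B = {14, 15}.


A \ B = elements in A but not in B
A = {3, 8, 13, 14, 15, 29, 30}
B = {14, 15}
Remove from A any elements in B
A \ B = {3, 8, 13, 29, 30}

A \ B = {3, 8, 13, 29, 30}


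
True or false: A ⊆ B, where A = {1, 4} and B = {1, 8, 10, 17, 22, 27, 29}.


A ⊆ B means every element of A is in B.
Elements in A not in B: {4}
So A ⊄ B.

No, A ⊄ B


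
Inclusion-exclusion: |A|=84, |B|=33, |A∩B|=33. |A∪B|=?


|A ∪ B| = |A| + |B| - |A ∩ B|
= 84 + 33 - 33
= 84

|A ∪ B| = 84


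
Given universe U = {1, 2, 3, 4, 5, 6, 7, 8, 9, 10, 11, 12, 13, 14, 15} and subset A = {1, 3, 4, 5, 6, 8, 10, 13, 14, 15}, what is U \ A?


Aᶜ = U \ A = elements in U but not in A
U = {1, 2, 3, 4, 5, 6, 7, 8, 9, 10, 11, 12, 13, 14, 15}
A = {1, 3, 4, 5, 6, 8, 10, 13, 14, 15}
Aᶜ = {2, 7, 9, 11, 12}

Aᶜ = {2, 7, 9, 11, 12}


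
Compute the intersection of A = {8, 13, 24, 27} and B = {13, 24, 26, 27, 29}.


A ∩ B = elements in both A and B
A = {8, 13, 24, 27}
B = {13, 24, 26, 27, 29}
A ∩ B = {13, 24, 27}

A ∩ B = {13, 24, 27}


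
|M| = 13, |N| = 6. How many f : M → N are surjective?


n = |M| = 13, k = |N| = 6. Surjections via inclusion-exclusion:
S(n,k) = Σ(-1)^i × C(k,i) × (k-i)^n, i=0 to k
i=0: (-1)^0×C(6,0)×6^13 = 13060694016
i=1: (-1)^1×C(6,1)×5^13 = -7324218750
i=2: (-1)^2×C(6,2)×4^13 = 1006632960
i=3: (-1)^3×C(6,3)×3^13 = -31886460
i=4: (-1)^4×C(6,4)×2^13 = 122880
i=5: (-1)^5×C(6,5)×1^13 = -6
i=6: (-1)^6×C(6,6)×0^13 = 0
Total = 6711344640

Number of surjections = 6711344640


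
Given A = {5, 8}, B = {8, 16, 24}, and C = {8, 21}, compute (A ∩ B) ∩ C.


A ∩ B = {8}
(A ∩ B) ∩ C = {8}

A ∩ B ∩ C = {8}


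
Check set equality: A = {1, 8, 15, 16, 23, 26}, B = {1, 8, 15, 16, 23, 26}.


Two sets are equal iff they have exactly the same elements.
A = {1, 8, 15, 16, 23, 26}
B = {1, 8, 15, 16, 23, 26}
Same elements → A = B

Yes, A = B


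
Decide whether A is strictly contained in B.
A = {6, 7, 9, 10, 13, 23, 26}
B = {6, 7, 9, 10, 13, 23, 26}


A ⊂ B requires: A ⊆ B AND A ≠ B.
A ⊆ B? Yes
A = B? Yes
A = B, so A is not a PROPER subset.

No, A is not a proper subset of B


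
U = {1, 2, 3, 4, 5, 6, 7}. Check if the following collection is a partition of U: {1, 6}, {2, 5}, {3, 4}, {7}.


A partition requires: (1) non-empty parts, (2) pairwise disjoint, (3) union = U
Parts: {1, 6}, {2, 5}, {3, 4}, {7}
Union of parts: {1, 2, 3, 4, 5, 6, 7}
U = {1, 2, 3, 4, 5, 6, 7}
All non-empty? True
Pairwise disjoint? True
Covers U? True

Yes, valid partition


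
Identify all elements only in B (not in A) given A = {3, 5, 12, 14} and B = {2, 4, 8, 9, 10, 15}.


A = {3, 5, 12, 14}
B = {2, 4, 8, 9, 10, 15}
Region: only in B (not in A)
Elements: {2, 4, 8, 9, 10, 15}

Elements only in B (not in A): {2, 4, 8, 9, 10, 15}


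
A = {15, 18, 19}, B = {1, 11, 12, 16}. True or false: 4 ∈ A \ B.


A = {15, 18, 19}, B = {1, 11, 12, 16}
A \ B = elements in A but not in B
A \ B = {15, 18, 19}
Checking if 4 ∈ A \ B
4 is not in A \ B → False

4 ∉ A \ B


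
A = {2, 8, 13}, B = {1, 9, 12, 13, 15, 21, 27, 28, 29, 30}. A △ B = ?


A △ B = (A \ B) ∪ (B \ A) = elements in exactly one of A or B
A \ B = {2, 8}
B \ A = {1, 9, 12, 15, 21, 27, 28, 29, 30}
A △ B = {1, 2, 8, 9, 12, 15, 21, 27, 28, 29, 30}

A △ B = {1, 2, 8, 9, 12, 15, 21, 27, 28, 29, 30}


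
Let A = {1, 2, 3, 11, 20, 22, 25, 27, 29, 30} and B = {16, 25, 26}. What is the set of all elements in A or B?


A ∪ B = all elements in A or B (or both)
A = {1, 2, 3, 11, 20, 22, 25, 27, 29, 30}
B = {16, 25, 26}
A ∪ B = {1, 2, 3, 11, 16, 20, 22, 25, 26, 27, 29, 30}

A ∪ B = {1, 2, 3, 11, 16, 20, 22, 25, 26, 27, 29, 30}


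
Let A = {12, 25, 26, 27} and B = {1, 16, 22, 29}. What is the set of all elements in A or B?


A ∪ B = all elements in A or B (or both)
A = {12, 25, 26, 27}
B = {1, 16, 22, 29}
A ∪ B = {1, 12, 16, 22, 25, 26, 27, 29}

A ∪ B = {1, 12, 16, 22, 25, 26, 27, 29}


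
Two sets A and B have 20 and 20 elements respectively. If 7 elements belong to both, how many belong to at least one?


|A ∪ B| = |A| + |B| - |A ∩ B|
= 20 + 20 - 7
= 33

|A ∪ B| = 33


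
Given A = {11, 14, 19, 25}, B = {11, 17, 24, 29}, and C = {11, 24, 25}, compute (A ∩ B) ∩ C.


A ∩ B = {11}
(A ∩ B) ∩ C = {11}

A ∩ B ∩ C = {11}


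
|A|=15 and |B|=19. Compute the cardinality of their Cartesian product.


|A × B| = |A| × |B|
= 15 × 19
= 285

|A × B| = 285


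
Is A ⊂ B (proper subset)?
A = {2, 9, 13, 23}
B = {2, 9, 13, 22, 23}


A ⊂ B requires: A ⊆ B AND A ≠ B.
A ⊆ B? Yes
A = B? No
A ⊂ B: Yes (A is a proper subset of B)

Yes, A ⊂ B


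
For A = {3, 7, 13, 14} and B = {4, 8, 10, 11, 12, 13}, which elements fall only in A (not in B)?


A = {3, 7, 13, 14}
B = {4, 8, 10, 11, 12, 13}
Region: only in A (not in B)
Elements: {3, 7, 14}

Elements only in A (not in B): {3, 7, 14}


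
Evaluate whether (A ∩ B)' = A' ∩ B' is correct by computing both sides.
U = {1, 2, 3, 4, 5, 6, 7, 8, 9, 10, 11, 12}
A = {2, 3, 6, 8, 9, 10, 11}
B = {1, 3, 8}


LHS: A ∩ B = {3, 8}
(A ∩ B)' = U \ (A ∩ B) = {1, 2, 4, 5, 6, 7, 9, 10, 11, 12}
A' = {1, 4, 5, 7, 12}, B' = {2, 4, 5, 6, 7, 9, 10, 11, 12}
Claimed RHS: A' ∩ B' = {4, 5, 7, 12}
Identity is INVALID: LHS = {1, 2, 4, 5, 6, 7, 9, 10, 11, 12} but the RHS claimed here equals {4, 5, 7, 12}. The correct form is (A ∩ B)' = A' ∪ B'.

Identity is invalid: (A ∩ B)' = {1, 2, 4, 5, 6, 7, 9, 10, 11, 12} but A' ∩ B' = {4, 5, 7, 12}. The correct De Morgan law is (A ∩ B)' = A' ∪ B'.


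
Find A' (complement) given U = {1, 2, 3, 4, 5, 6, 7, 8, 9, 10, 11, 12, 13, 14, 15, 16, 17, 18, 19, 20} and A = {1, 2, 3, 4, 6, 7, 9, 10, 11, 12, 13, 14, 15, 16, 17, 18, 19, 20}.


Aᶜ = U \ A = elements in U but not in A
U = {1, 2, 3, 4, 5, 6, 7, 8, 9, 10, 11, 12, 13, 14, 15, 16, 17, 18, 19, 20}
A = {1, 2, 3, 4, 6, 7, 9, 10, 11, 12, 13, 14, 15, 16, 17, 18, 19, 20}
Aᶜ = {5, 8}

Aᶜ = {5, 8}


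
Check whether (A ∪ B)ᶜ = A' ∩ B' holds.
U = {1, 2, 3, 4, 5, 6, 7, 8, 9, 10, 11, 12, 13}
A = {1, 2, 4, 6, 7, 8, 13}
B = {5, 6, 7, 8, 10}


LHS: A ∪ B = {1, 2, 4, 5, 6, 7, 8, 10, 13}
(A ∪ B)' = U \ (A ∪ B) = {3, 9, 11, 12}
A' = {3, 5, 9, 10, 11, 12}, B' = {1, 2, 3, 4, 9, 11, 12, 13}
Claimed RHS: A' ∩ B' = {3, 9, 11, 12}
Identity is VALID: LHS = RHS = {3, 9, 11, 12} ✓

Identity is valid. (A ∪ B)' = A' ∩ B' = {3, 9, 11, 12}


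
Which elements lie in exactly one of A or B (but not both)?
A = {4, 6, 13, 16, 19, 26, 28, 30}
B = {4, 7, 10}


A △ B = (A \ B) ∪ (B \ A) = elements in exactly one of A or B
A \ B = {6, 13, 16, 19, 26, 28, 30}
B \ A = {7, 10}
A △ B = {6, 7, 10, 13, 16, 19, 26, 28, 30}

A △ B = {6, 7, 10, 13, 16, 19, 26, 28, 30}


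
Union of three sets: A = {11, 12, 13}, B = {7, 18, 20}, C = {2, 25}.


A ∪ B = {7, 11, 12, 13, 18, 20}
(A ∪ B) ∪ C = {2, 7, 11, 12, 13, 18, 20, 25}

A ∪ B ∪ C = {2, 7, 11, 12, 13, 18, 20, 25}


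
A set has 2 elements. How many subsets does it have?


Number of subsets = 2^n
= 2^2
= 4

|P(A)| = 4


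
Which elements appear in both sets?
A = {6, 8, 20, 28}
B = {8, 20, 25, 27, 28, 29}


A ∩ B = elements in both A and B
A = {6, 8, 20, 28}
B = {8, 20, 25, 27, 28, 29}
A ∩ B = {8, 20, 28}

A ∩ B = {8, 20, 28}


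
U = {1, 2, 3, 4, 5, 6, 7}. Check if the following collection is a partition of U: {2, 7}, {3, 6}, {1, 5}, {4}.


A partition requires: (1) non-empty parts, (2) pairwise disjoint, (3) union = U
Parts: {2, 7}, {3, 6}, {1, 5}, {4}
Union of parts: {1, 2, 3, 4, 5, 6, 7}
U = {1, 2, 3, 4, 5, 6, 7}
All non-empty? True
Pairwise disjoint? True
Covers U? True

Yes, valid partition


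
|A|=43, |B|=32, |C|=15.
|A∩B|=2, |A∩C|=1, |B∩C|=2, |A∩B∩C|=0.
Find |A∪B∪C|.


|A∪B∪C| = |A|+|B|+|C| - |A∩B|-|A∩C|-|B∩C| + |A∩B∩C|
= 43+32+15 - 2-1-2 + 0
= 90 - 5 + 0
= 85

|A ∪ B ∪ C| = 85


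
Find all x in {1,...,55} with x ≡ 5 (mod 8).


Checking each candidate:
Condition: x in {1,...,55} with x ≡ 5 (mod 8)
Result = {5, 13, 21, 29, 37, 45, 53}

{5, 13, 21, 29, 37, 45, 53}


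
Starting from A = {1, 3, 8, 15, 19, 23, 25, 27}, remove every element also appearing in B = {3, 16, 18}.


A \ B = elements in A but not in B
A = {1, 3, 8, 15, 19, 23, 25, 27}
B = {3, 16, 18}
Remove from A any elements in B
A \ B = {1, 8, 15, 19, 23, 25, 27}

A \ B = {1, 8, 15, 19, 23, 25, 27}


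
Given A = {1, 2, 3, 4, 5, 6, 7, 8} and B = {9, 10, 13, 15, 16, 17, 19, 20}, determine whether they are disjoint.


Disjoint means A ∩ B = ∅.
A ∩ B = ∅
A ∩ B = ∅, so A and B are disjoint.

Yes, A and B are disjoint


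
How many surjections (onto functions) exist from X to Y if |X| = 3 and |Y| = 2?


n = |X| = 3, k = |Y| = 2. Surjections via inclusion-exclusion:
S(n,k) = Σ(-1)^i × C(k,i) × (k-i)^n, i=0 to k
i=0: (-1)^0×C(2,0)×2^3 = 8
i=1: (-1)^1×C(2,1)×1^3 = -2
i=2: (-1)^2×C(2,2)×0^3 = 0
Total = 6

Number of surjections = 6


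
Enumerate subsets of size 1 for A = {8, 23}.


|A| = 2, so A has C(2,1) = 2 subsets of size 1.
Enumerate by choosing 1 elements from A at a time:
{8}, {23}

1-element subsets (2 total): {8}, {23}


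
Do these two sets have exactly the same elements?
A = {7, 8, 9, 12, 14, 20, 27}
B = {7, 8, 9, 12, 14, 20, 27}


Two sets are equal iff they have exactly the same elements.
A = {7, 8, 9, 12, 14, 20, 27}
B = {7, 8, 9, 12, 14, 20, 27}
Same elements → A = B

Yes, A = B


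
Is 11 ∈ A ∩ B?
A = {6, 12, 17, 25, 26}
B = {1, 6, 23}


A = {6, 12, 17, 25, 26}, B = {1, 6, 23}
A ∩ B = elements in both A and B
A ∩ B = {6}
Checking if 11 ∈ A ∩ B
11 is not in A ∩ B → False

11 ∉ A ∩ B


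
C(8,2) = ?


C(n,k) = n! / (k!(n-k)!)
C(8,2) = 8! / (2!6!)
= 28

C(8,2) = 28


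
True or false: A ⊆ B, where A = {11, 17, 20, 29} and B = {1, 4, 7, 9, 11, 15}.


A ⊆ B means every element of A is in B.
Elements in A not in B: {17, 20, 29}
So A ⊄ B.

No, A ⊄ B


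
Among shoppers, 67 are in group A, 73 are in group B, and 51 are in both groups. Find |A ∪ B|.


|A ∪ B| = |A| + |B| - |A ∩ B|
= 67 + 73 - 51
= 89

|A ∪ B| = 89


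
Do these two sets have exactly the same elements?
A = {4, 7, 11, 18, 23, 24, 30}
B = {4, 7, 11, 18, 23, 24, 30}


Two sets are equal iff they have exactly the same elements.
A = {4, 7, 11, 18, 23, 24, 30}
B = {4, 7, 11, 18, 23, 24, 30}
Same elements → A = B

Yes, A = B


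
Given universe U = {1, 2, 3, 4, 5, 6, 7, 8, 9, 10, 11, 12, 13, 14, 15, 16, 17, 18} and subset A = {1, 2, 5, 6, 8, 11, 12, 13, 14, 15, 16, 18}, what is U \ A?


Aᶜ = U \ A = elements in U but not in A
U = {1, 2, 3, 4, 5, 6, 7, 8, 9, 10, 11, 12, 13, 14, 15, 16, 17, 18}
A = {1, 2, 5, 6, 8, 11, 12, 13, 14, 15, 16, 18}
Aᶜ = {3, 4, 7, 9, 10, 17}

Aᶜ = {3, 4, 7, 9, 10, 17}
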